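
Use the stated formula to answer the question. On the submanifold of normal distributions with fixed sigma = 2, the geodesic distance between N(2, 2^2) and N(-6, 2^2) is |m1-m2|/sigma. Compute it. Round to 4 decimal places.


On the fixed-variance normal subfamily, geodesic distance = |m1-m2|/sigma.
|2 - -6| = 8.
sigma = 2.
d = 8/2 = 4.0000

4.0000


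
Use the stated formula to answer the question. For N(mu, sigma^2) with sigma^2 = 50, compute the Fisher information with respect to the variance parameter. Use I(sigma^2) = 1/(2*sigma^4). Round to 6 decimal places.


Fisher information for variance: I(sigma^2) = 1/(2*sigma^4).
sigma^2 = 50, so sigma^4 = 2500.
I = 1/(2*2500) = 1/5000 = 0.000200

0.000200


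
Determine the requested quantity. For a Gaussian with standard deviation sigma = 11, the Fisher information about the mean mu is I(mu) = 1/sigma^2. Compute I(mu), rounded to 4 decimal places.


The Fisher information for the mean of a normal distribution is I(mu) = 1/sigma^2.
sigma = 11, so sigma^2 = 121.
I(mu) = 1/121 = 0.0083

0.0083


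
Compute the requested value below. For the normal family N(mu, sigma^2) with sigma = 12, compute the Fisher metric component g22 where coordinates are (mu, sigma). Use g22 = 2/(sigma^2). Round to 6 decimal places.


For the 2-parameter normal family, the Fisher metric has:
  g11 = 1/sigma^2, g22 = 2/sigma^2.
sigma = 12, sigma^2 = 144.
g22 = 0.013889

0.013889


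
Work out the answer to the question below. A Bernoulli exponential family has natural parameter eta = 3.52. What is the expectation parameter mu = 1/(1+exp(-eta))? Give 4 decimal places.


Dual coordinate (expectation parameter) for Bernoulli:
mu = 1/(1+exp(-eta)).
eta = 3.52.
exp(-eta) = exp(-3.52) = 0.029599.
mu = 1/(1+0.029599) = 0.9713

0.9713


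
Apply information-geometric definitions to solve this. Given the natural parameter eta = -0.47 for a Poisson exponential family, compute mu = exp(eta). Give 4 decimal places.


Expectation parameter for Poisson exponential family:
mu = exp(eta).
eta = -0.47.
mu = exp(-0.47) = 0.6250

0.6250


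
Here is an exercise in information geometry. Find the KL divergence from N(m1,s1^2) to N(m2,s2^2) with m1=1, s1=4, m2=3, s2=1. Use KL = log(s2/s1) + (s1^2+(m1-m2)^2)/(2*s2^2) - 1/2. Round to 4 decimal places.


KL divergence between normal distributions:
KL = log(s2/s1) + (s1^2 + (m1-m2)^2)/(2*s2^2) - 1/2.
log(1/4) = -1.386294.
(4^2 + (1-3)^2)/(2*1^2) = (16 + 4)/2 = 10.0.
KL = -1.386294 + 10.0 - 0.5 = 8.1137

8.1137


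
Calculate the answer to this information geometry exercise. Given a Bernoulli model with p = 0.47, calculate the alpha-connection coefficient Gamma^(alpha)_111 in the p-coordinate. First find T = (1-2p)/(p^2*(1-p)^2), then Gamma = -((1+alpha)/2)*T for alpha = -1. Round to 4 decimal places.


Skewness (Amari-Chentsov) tensor: T = (1-2p)/(p^2*(1-p)^2).
p = 0.47, 1-2p = 0.06, p^2 = 0.2209, (1-p)^2 = 0.2809.
T = 0.06/(0.2209 * 0.2809) = 0.96695.
In the p-coordinate, Gamma^(alpha) = Gamma^(0) - (alpha/2)*T with Gamma^(0) = (1/2)*g'(p) = -T/2,
so Gamma^(alpha) = -((1+alpha)/2)*T.
alpha = -1, -(1+alpha)/2 = 0.0.
Gamma = 0.0 * 0.96695 = 0.0000

0.0000


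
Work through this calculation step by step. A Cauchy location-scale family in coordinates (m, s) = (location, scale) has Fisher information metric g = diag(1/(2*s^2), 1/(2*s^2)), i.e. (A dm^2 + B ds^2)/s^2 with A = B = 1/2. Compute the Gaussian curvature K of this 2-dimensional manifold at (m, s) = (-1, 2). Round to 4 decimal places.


The metric has the form g = (A dm^2 + B ds^2)/s^2 with A = 1/2, B = 1/2.
Substitute u = sqrt(A/B)*m: g = B*(du^2 + ds^2)/s^2, i.e. B times the
Poincare upper half-plane metric, which has constant Gaussian curvature -1.
Scaling a 2D metric by a constant c divides the Gaussian curvature by c,
so K = -1/B = -1/(1/2) = -2.0000 everywhere (the point (m, s) = (-1, 2) is irrelevant:
the curvature is constant).
The requested Gaussian curvature is K = -2.0000.

-2.0000


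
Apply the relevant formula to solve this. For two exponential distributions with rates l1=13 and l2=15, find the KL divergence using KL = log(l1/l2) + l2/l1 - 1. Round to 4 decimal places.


KL divergence for exponential family:
KL = log(l1/l2) + l2/l1 - 1.
log(13/15) = -0.143101.
15/13 = 1.153846.
KL = -0.143101 + 1.153846 - 1 = 0.0107

0.0107


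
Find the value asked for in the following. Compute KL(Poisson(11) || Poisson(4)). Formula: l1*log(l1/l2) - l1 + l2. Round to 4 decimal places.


KL divergence for Poisson:
KL = l1*log(l1/l2) - l1 + l2.
l1 = 11, l2 = 4.
log(11/4) = 1.011601.
l1*log(l1/l2) = 11 * 1.011601 = 11.12761.
KL = 11.12761 - 11 + 4 = 4.1276

4.1276


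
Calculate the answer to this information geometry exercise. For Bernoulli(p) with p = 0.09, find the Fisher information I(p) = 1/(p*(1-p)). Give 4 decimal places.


For Bernoulli(p), Fisher information is I(p) = 1/(p*(1-p)).
p = 0.09, 1-p = 0.91.
p*(1-p) = 0.0819.
I(p) = 1/0.0819 = 12.2100

12.2100


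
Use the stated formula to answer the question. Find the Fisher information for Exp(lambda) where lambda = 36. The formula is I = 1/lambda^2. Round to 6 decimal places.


Fisher information for exponential: I(lambda) = 1/lambda^2.
lambda = 36, lambda^2 = 1296.
I = 1/1296 = 0.000772

0.000772


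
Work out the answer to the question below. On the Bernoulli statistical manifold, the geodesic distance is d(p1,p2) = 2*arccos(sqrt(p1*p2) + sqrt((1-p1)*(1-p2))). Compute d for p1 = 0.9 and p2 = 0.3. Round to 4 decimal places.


Geodesic distance on Bernoulli manifold:
d(p1,p2) = 2*arccos(sqrt(p1*p2) + sqrt((1-p1)*(1-p2))).
sqrt(p1*p2) = sqrt(0.9*0.3) = 0.519615.
sqrt((1-p1)*(1-p2)) = sqrt(0.1*0.7) = 0.264575.
arg = 0.519615 + 0.264575 = 0.78419.
d = 2*arccos(0.78419) = 1.3388

1.3388


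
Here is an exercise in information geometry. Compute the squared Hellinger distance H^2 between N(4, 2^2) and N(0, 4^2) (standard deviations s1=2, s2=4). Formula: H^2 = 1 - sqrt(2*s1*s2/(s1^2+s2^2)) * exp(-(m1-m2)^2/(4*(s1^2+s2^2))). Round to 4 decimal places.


Squared Hellinger distance for Gaussians:
H^2 = 1 - sqrt(2*s1*s2/(s1^2+s2^2)) * exp(-(m1-m2)^2/(4*(s1^2+s2^2))).
s1^2 = 4, s2^2 = 16, s1^2+s2^2 = 20.
sqrt(2*2*4/(20)) = 0.894427.
(m1-m2)^2 = (4)^2 = 16.
exp(-16/(4*20)) = exp(-0.2) = 0.818731.
H^2 = 1 - 0.894427*0.818731 = 0.2677

0.2677


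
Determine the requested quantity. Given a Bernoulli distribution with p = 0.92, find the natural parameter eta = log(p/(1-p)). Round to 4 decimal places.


Natural parameter for Bernoulli: eta = log(p/(1-p)).
p = 0.92, 1-p = 0.08.
p/(1-p) = 11.5.
eta = log(11.5) = 2.4423

2.4423


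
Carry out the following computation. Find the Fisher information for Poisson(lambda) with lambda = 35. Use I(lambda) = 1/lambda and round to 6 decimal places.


Fisher information for Poisson: I(lambda) = 1/lambda.
lambda = 35.
I(lambda) = 1/35 = 0.028571

0.028571


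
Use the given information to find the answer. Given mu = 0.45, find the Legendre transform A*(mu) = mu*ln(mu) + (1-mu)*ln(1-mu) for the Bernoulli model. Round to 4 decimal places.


Legendre transform for Bernoulli:
A*(mu) = mu*log(mu) + (1-mu)*log(1-mu).
mu = 0.45, 1-mu = 0.55.
mu*log(mu) = 0.45*log(0.45) = -0.359328.
(1-mu)*log(1-mu) = 0.55*log(0.55) = -0.32881.
A* = -0.359328 + -0.32881 = -0.6881

-0.6881


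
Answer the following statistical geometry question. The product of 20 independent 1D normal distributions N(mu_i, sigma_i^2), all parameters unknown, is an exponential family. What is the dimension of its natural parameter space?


Exponential family dimension calculation:
Each univariate normal has two natural parameters (mu/sigma^2 and -1/(2 sigma^2)).
With 20 independent components, dim = 2 * 20 = 40.

40


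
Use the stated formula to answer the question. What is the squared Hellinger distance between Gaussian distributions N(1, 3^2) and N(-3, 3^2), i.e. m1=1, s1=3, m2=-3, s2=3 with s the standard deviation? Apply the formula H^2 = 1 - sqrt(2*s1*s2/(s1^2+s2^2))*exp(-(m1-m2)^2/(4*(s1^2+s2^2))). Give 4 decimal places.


Squared Hellinger distance for Gaussians:
H^2 = 1 - sqrt(2*s1*s2/(s1^2+s2^2)) * exp(-(m1-m2)^2/(4*(s1^2+s2^2))).
s1^2 = 9, s2^2 = 9, s1^2+s2^2 = 18.
sqrt(2*3*3/(18)) = 1.0.
(m1-m2)^2 = (4)^2 = 16.
exp(-16/(4*18)) = exp(-0.222222) = 0.800737.
H^2 = 1 - 1.0*0.800737 = 0.1993

0.1993


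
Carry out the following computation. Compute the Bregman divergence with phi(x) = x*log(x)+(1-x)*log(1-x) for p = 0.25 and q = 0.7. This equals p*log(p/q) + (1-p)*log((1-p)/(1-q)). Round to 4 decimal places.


Bregman divergence with negative entropy generator:
D = p*log(p/q) + (1-p)*log((1-p)/(1-q)).
p = 0.25, q = 0.7.
p*log(p/q) = 0.25*log(0.25/0.7) = -0.257405.
(1-p)*log((1-p)/(1-q)) = 0.75*log(0.75/0.3) = 0.687218.
D = -0.257405 + 0.687218 = 0.4298

0.4298


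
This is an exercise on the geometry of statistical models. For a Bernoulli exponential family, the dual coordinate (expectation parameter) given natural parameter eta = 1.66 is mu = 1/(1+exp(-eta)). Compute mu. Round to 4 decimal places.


Dual coordinate (expectation parameter) for Bernoulli:
mu = 1/(1+exp(-eta)).
eta = 1.66.
exp(-eta) = exp(-1.66) = 0.190139.
mu = 1/(1+0.190139) = 0.8402

0.8402


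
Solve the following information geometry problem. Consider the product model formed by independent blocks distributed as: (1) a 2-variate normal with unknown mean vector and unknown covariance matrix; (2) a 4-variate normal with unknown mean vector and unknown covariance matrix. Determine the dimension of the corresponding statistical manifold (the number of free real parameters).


The dimension of a statistical manifold equals the number of free
(independent) real parameters of the model. For a product of independent
blocks the parameter counts add.
- 2-variate normal: 2 (mean) + 2*3/2 = 3 (symmetric covariance) = 5.
- 4-variate normal: 4 (mean) + 4*5/2 = 10 (symmetric covariance) = 14.
Total = 5 + 14 = 19.
Dimension = 19

19


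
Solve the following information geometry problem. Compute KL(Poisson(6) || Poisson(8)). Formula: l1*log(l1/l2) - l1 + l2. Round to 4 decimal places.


KL divergence for Poisson:
KL = l1*log(l1/l2) - l1 + l2.
l1 = 6, l2 = 8.
log(6/8) = -0.287682.
l1*log(l1/l2) = 6 * -0.287682 = -1.726092.
KL = -1.726092 - 6 + 8 = 0.2739

0.2739


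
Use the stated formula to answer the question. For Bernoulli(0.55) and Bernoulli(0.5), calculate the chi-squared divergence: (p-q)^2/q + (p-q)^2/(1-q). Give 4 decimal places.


Chi-squared divergence between Bernoulli distributions:
chi^2 = (p-q)^2/q + (p-q)^2/(1-q).
p = 0.55, q = 0.5, p-q = 0.05.
(p-q)^2 = 0.0025.
term1 = 0.0025/0.5 = 0.005.
term2 = 0.0025/0.5 = 0.005.
chi^2 = 0.005 + 0.005 = 0.0100

0.0100


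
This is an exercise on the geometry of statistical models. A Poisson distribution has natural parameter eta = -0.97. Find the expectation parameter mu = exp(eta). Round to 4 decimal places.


Expectation parameter for Poisson exponential family:
mu = exp(eta).
eta = -0.97.
mu = exp(-0.97) = 0.3791

0.3791


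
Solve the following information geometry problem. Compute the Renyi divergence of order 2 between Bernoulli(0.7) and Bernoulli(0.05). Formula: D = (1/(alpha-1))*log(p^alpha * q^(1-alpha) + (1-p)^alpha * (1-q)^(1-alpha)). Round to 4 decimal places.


Renyi divergence of order alpha between Bernoulli distributions:
D = (1/(alpha-1))*log(p^alpha * q^(1-alpha) + (1-p)^alpha * (1-q)^(1-alpha)).
alpha = 2, p = 0.7, q = 0.05.
p^alpha * q^(1-alpha) = 0.7^2 * 0.05^-1 = 9.8.
(1-p)^alpha * (1-q)^(1-alpha) = 0.3^2 * 0.95^-1 = 0.094737.
sum = 9.8 + 0.094737 = 9.894737.
D = (1/1)*log(9.894737) = 2.2920

2.2920


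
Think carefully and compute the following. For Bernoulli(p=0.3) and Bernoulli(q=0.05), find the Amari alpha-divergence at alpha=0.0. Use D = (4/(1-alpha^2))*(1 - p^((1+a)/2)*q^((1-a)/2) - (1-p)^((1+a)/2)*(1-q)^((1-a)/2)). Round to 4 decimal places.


Amari alpha-divergence:
D = (4/(1-alpha^2))*(1 - p^((1+a)/2)*q^((1-a)/2) - (1-p)^((1+a)/2)*(1-q)^((1-a)/2)).
alpha = 0.0, p = 0.3, q = 0.05.
e1 = (1+alpha)/2 = 0.5, e2 = (1-alpha)/2 = 0.5.
t1 = p^e1 * q^e2 = 0.3^0.5 * 0.05^0.5 = 0.122474.
t2 = (1-p)^e1 * (1-q)^e2 = 0.7^0.5 * 0.95^0.5 = 0.815475.
4/(1-alpha^2) = 4.0.
D = 4.0*(1 - 0.122474 - 0.815475) = 0.2482

0.2482


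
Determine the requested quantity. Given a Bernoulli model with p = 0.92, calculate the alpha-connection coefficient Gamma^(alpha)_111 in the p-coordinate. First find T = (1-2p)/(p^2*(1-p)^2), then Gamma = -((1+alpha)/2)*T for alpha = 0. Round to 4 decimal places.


Skewness (Amari-Chentsov) tensor: T = (1-2p)/(p^2*(1-p)^2).
p = 0.92, 1-2p = -0.84, p^2 = 0.8464, (1-p)^2 = 0.0064.
T = -0.84/(0.8464 * 0.0064) = -155.068526.
In the p-coordinate, Gamma^(alpha) = Gamma^(0) - (alpha/2)*T with Gamma^(0) = (1/2)*g'(p) = -T/2,
so Gamma^(alpha) = -((1+alpha)/2)*T.
alpha = 0, -(1+alpha)/2 = -0.5.
Gamma = -0.5 * -155.068526 = 77.5343

77.5343


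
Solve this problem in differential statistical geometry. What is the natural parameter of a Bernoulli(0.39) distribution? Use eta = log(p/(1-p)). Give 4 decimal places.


Natural parameter for Bernoulli: eta = log(p/(1-p)).
p = 0.39, 1-p = 0.61.
p/(1-p) = 0.639344.
eta = log(0.639344) = -0.4473

-0.4473


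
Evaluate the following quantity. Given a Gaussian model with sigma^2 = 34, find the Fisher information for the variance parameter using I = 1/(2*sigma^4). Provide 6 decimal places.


Fisher information for variance: I(sigma^2) = 1/(2*sigma^4).
sigma^2 = 34, so sigma^4 = 1156.
I = 1/(2*1156) = 1/2312 = 0.000433

0.000433


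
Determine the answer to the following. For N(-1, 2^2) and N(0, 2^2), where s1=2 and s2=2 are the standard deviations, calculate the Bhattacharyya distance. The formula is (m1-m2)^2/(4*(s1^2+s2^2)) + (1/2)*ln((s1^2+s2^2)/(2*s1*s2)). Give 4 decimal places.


Bhattacharyya distance between two Gaussians:
DB = (m1-m2)^2/(4*(s1^2+s2^2)) + (1/2)*ln((s1^2+s2^2)/(2*s1*s2)).
(m1-m2)^2 = (-1)^2 = 1.
s1^2+s2^2 = 4 + 4 = 8.
term1 = 1/32 = 0.03125.
term2 = 0.5*ln(8/8.0) = 0.0.
DB = 0.03125 + 0.0 = 0.0313

0.0313


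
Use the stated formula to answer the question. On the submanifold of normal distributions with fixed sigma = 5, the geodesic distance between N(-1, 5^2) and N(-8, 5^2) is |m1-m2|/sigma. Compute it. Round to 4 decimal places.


On the fixed-variance normal subfamily, geodesic distance = |m1-m2|/sigma.
|-1 - -8| = 7.
sigma = 5.
d = 7/5 = 1.4000

1.4000


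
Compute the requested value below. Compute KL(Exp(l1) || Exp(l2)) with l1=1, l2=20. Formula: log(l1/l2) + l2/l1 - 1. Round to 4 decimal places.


KL divergence for exponential family:
KL = log(l1/l2) + l2/l1 - 1.
log(1/20) = -2.995732.
20/1 = 20.0.
KL = -2.995732 + 20.0 - 1 = 16.0043

16.0043


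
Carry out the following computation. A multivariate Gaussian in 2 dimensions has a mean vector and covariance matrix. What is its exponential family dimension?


Exponential family dimension calculation:
For 2-dim MVN: mean has 2 params, covariance has 2*3/2 = 3 unique entries.
Total dim = 2 + 3 = 5.

5


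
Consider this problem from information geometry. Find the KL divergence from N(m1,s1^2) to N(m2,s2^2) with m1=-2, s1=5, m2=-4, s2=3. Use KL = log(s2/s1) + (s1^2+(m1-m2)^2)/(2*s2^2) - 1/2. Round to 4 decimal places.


KL divergence between normal distributions:
KL = log(s2/s1) + (s1^2 + (m1-m2)^2)/(2*s2^2) - 1/2.
log(3/5) = -0.510826.
(5^2 + (-2--4)^2)/(2*3^2) = (25 + 4)/18 = 1.611111.
KL = -0.510826 + 1.611111 - 0.5 = 0.6003

0.6003


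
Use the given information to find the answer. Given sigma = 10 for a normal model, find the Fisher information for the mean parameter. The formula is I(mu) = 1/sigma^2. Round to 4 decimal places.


The Fisher information for the mean of a normal distribution is I(mu) = 1/sigma^2.
sigma = 10, so sigma^2 = 100.
I(mu) = 1/100 = 0.0100

0.0100


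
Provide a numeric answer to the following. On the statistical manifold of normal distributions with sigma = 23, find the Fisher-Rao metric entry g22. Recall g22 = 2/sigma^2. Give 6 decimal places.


For the 2-parameter normal family, the Fisher metric has:
  g11 = 1/sigma^2, g22 = 2/sigma^2.
sigma = 23, sigma^2 = 529.
g22 = 0.003781

0.003781


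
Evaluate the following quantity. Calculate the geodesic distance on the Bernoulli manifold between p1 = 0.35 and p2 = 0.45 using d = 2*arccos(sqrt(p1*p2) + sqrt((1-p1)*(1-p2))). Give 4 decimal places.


Geodesic distance on Bernoulli manifold:
d(p1,p2) = 2*arccos(sqrt(p1*p2) + sqrt((1-p1)*(1-p2))).
sqrt(p1*p2) = sqrt(0.35*0.45) = 0.396863.
sqrt((1-p1)*(1-p2)) = sqrt(0.65*0.55) = 0.597913.
arg = 0.396863 + 0.597913 = 0.994776.
d = 2*arccos(0.994776) = 0.2045

0.2045


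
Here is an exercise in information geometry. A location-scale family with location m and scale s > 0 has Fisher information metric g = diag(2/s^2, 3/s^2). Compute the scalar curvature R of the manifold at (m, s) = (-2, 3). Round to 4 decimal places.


The metric has the form g = (A dm^2 + B ds^2)/s^2 with A = 2, B = 3.
Substitute u = sqrt(A/B)*m: g = B*(du^2 + ds^2)/s^2, i.e. B times the
Poincare upper half-plane metric, which has constant Gaussian curvature -1.
Scaling a 2D metric by a constant c divides the Gaussian curvature by c,
so K = -1/B = -1/(3) = -0.3333 everywhere (the point (m, s) = (-2, 3) is irrelevant:
the curvature is constant).
Scalar curvature in dimension 2: R = 2K = -2/(3) = -0.6667.

-0.6667


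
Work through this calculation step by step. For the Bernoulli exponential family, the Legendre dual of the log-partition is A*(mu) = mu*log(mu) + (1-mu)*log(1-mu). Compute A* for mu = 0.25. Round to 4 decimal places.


Legendre transform for Bernoulli:
A*(mu) = mu*log(mu) + (1-mu)*log(1-mu).
mu = 0.25, 1-mu = 0.75.
mu*log(mu) = 0.25*log(0.25) = -0.346574.
(1-mu)*log(1-mu) = 0.75*log(0.75) = -0.215762.
A* = -0.346574 + -0.215762 = -0.5623

-0.5623


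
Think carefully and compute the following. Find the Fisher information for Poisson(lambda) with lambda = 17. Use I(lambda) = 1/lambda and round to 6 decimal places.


Fisher information for Poisson: I(lambda) = 1/lambda.
lambda = 17.
I(lambda) = 1/17 = 0.058824

0.058824


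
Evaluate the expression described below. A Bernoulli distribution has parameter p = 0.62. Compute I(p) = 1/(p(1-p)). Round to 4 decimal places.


For Bernoulli(p), Fisher information is I(p) = 1/(p*(1-p)).
p = 0.62, 1-p = 0.38.
p*(1-p) = 0.2356.
I(p) = 1/0.2356 = 4.2445

4.2445


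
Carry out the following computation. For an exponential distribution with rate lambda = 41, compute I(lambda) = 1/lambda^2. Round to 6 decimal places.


Fisher information for exponential: I(lambda) = 1/lambda^2.
lambda = 41, lambda^2 = 1681.
I = 1/1681 = 0.000595

0.000595


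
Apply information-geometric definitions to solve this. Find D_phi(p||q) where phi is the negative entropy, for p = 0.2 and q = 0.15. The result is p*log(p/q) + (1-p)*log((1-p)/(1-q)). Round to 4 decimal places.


Bregman divergence with negative entropy generator:
D = p*log(p/q) + (1-p)*log((1-p)/(1-q)).
p = 0.2, q = 0.15.
p*log(p/q) = 0.2*log(0.2/0.15) = 0.057536.
(1-p)*log((1-p)/(1-q)) = 0.8*log(0.8/0.85) = -0.0485.
D = 0.057536 + -0.0485 = 0.0090

0.0090


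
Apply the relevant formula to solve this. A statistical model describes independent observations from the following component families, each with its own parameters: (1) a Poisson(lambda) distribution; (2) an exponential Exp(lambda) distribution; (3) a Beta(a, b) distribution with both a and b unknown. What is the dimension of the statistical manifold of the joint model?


The dimension of a statistical manifold equals the number of free
(independent) real parameters of the model. For a product of independent
blocks the parameter counts add.
- Poisson (lambda): 1.
- exponential (lambda): 1.
- Beta (a, b): 2.
Total = 1 + 1 + 2 = 4.
Dimension = 4

4


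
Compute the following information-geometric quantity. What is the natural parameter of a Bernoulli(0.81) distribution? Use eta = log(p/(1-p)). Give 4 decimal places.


Natural parameter for Bernoulli: eta = log(p/(1-p)).
p = 0.81, 1-p = 0.19.
p/(1-p) = 4.263158.
eta = log(4.263158) = 1.4500

1.4500


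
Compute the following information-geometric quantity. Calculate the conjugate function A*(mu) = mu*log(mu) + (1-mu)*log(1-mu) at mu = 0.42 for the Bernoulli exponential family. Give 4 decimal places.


Legendre transform for Bernoulli:
A*(mu) = mu*log(mu) + (1-mu)*log(1-mu).
mu = 0.42, 1-mu = 0.58.
mu*log(mu) = 0.42*log(0.42) = -0.36435.
(1-mu)*log(1-mu) = 0.58*log(0.58) = -0.315942.
A* = -0.36435 + -0.315942 = -0.6803

-0.6803


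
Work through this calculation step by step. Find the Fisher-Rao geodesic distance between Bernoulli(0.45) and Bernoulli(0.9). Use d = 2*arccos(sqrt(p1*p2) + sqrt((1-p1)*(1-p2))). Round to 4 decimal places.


Geodesic distance on Bernoulli manifold:
d(p1,p2) = 2*arccos(sqrt(p1*p2) + sqrt((1-p1)*(1-p2))).
sqrt(p1*p2) = sqrt(0.45*0.9) = 0.636396.
sqrt((1-p1)*(1-p2)) = sqrt(0.55*0.1) = 0.234521.
arg = 0.636396 + 0.234521 = 0.870917.
d = 2*arccos(0.870917) = 1.0275

1.0275


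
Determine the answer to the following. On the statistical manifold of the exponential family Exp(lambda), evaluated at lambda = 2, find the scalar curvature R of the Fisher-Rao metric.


This family has a single free parameter, so its statistical manifold
is 1-dimensional. The Riemann curvature tensor of any 1-dimensional
Riemannian manifold vanishes identically, so R = 0.

0


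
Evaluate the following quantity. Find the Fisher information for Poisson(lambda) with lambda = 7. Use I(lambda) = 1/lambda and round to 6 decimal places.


Fisher information for Poisson: I(lambda) = 1/lambda.
lambda = 7.
I(lambda) = 1/7 = 0.142857

0.142857


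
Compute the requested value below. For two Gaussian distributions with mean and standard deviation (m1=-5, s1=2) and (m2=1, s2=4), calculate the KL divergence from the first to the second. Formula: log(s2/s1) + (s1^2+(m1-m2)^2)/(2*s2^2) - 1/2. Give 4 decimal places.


KL divergence between normal distributions:
KL = log(s2/s1) + (s1^2 + (m1-m2)^2)/(2*s2^2) - 1/2.
log(4/2) = 0.693147.
(2^2 + (-5-1)^2)/(2*4^2) = (4 + 36)/32 = 1.25.
KL = 0.693147 + 1.25 - 0.5 = 1.4431

1.4431


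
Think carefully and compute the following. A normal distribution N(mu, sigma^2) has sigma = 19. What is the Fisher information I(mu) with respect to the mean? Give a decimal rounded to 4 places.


The Fisher information for the mean of a normal distribution is I(mu) = 1/sigma^2.
sigma = 19, so sigma^2 = 361.
I(mu) = 1/361 = 0.0028

0.0028


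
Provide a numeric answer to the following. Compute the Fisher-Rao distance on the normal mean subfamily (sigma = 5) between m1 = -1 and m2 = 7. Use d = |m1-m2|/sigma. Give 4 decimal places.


On the fixed-variance normal subfamily, geodesic distance = |m1-m2|/sigma.
|-1 - 7| = 8.
sigma = 5.
d = 8/5 = 1.6000

1.6000


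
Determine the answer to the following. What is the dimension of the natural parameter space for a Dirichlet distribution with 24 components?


Exponential family dimension calculation:
Dirichlet with 24 components has 24 natural parameters.

24


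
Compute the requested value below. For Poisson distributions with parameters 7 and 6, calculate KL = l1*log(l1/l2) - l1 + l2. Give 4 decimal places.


KL divergence for Poisson:
KL = l1*log(l1/l2) - l1 + l2.
l1 = 7, l2 = 6.
log(7/6) = 0.154151.
l1*log(l1/l2) = 7 * 0.154151 = 1.079055.
KL = 1.079055 - 7 + 6 = 0.0791

0.0791


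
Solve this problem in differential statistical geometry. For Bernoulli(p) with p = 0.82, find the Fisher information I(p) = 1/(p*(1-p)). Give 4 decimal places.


For Bernoulli(p), Fisher information is I(p) = 1/(p*(1-p)).
p = 0.82, 1-p = 0.18.
p*(1-p) = 0.1476.
I(p) = 1/0.1476 = 6.7751

6.7751


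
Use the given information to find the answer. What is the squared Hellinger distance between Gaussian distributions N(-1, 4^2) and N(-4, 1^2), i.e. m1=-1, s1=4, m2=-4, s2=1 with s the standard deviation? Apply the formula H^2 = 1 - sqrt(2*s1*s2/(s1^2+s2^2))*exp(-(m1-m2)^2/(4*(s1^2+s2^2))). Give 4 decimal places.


Squared Hellinger distance for Gaussians:
H^2 = 1 - sqrt(2*s1*s2/(s1^2+s2^2)) * exp(-(m1-m2)^2/(4*(s1^2+s2^2))).
s1^2 = 16, s2^2 = 1, s1^2+s2^2 = 17.
sqrt(2*4*1/(17)) = 0.685994.
(m1-m2)^2 = (3)^2 = 9.
exp(-9/(4*17)) = exp(-0.132353) = 0.876032.
H^2 = 1 - 0.685994*0.876032 = 0.3990

0.3990


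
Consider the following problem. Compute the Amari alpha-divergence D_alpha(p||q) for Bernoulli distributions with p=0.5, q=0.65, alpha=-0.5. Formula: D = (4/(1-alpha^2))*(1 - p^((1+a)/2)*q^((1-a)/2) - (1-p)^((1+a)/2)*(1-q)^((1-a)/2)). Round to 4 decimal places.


Amari alpha-divergence:
D = (4/(1-alpha^2))*(1 - p^((1+a)/2)*q^((1-a)/2) - (1-p)^((1+a)/2)*(1-q)^((1-a)/2)).
alpha = -0.5, p = 0.5, q = 0.65.
e1 = (1+alpha)/2 = 0.25, e2 = (1-alpha)/2 = 0.75.
t1 = p^e1 * q^e2 = 0.5^0.25 * 0.65^0.75 = 0.608734.
t2 = (1-p)^e1 * (1-q)^e2 = 0.5^0.25 * 0.35^0.75 = 0.382643.
4/(1-alpha^2) = 5.333333.
D = 5.333333*(1 - 0.608734 - 0.382643) = 0.0460

0.0460


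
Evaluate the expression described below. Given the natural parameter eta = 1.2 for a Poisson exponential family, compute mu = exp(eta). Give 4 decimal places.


Expectation parameter for Poisson exponential family:
mu = exp(eta).
eta = 1.2.
mu = exp(1.2) = 3.3201

3.3201


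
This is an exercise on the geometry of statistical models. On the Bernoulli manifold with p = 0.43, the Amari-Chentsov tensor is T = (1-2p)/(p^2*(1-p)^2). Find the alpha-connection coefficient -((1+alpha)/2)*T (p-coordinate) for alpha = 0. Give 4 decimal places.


Skewness (Amari-Chentsov) tensor: T = (1-2p)/(p^2*(1-p)^2).
p = 0.43, 1-2p = 0.14, p^2 = 0.1849, (1-p)^2 = 0.3249.
T = 0.14/(0.1849 * 0.3249) = 2.330459.
In the p-coordinate, Gamma^(alpha) = Gamma^(0) - (alpha/2)*T with Gamma^(0) = (1/2)*g'(p) = -T/2,
so Gamma^(alpha) = -((1+alpha)/2)*T.
alpha = 0, -(1+alpha)/2 = -0.5.
Gamma = -0.5 * 2.330459 = -1.1652

-1.1652


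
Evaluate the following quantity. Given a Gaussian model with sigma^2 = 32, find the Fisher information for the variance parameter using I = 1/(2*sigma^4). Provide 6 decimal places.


Fisher information for variance: I(sigma^2) = 1/(2*sigma^4).
sigma^2 = 32, so sigma^4 = 1024.
I = 1/(2*1024) = 1/2048 = 0.000488

0.000488


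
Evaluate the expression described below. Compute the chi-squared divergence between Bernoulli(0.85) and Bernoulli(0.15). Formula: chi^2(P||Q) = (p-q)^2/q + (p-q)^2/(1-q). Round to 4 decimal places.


Chi-squared divergence between Bernoulli distributions:
chi^2 = (p-q)^2/q + (p-q)^2/(1-q).
p = 0.85, q = 0.15, p-q = 0.7.
(p-q)^2 = 0.49.
term1 = 0.49/0.15 = 3.266667.
term2 = 0.49/0.85 = 0.576471.
chi^2 = 3.266667 + 0.576471 = 3.8431

3.8431


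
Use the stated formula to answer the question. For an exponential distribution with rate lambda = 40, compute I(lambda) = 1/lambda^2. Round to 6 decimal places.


Fisher information for exponential: I(lambda) = 1/lambda^2.
lambda = 40, lambda^2 = 1600.
I = 1/1600 = 0.000625

0.000625


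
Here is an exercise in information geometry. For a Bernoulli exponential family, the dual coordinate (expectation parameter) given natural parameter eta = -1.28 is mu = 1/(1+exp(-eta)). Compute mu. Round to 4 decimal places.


Dual coordinate (expectation parameter) for Bernoulli:
mu = 1/(1+exp(-eta)).
eta = -1.28.
exp(-eta) = exp(1.28) = 3.59664.
mu = 1/(1+3.59664) = 0.2176

0.2176


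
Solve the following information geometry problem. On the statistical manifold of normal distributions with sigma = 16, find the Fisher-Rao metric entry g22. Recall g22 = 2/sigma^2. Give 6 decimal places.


For the 2-parameter normal family, the Fisher metric has:
  g11 = 1/sigma^2, g22 = 2/sigma^2.
sigma = 16, sigma^2 = 256.
g22 = 0.007813

0.007813


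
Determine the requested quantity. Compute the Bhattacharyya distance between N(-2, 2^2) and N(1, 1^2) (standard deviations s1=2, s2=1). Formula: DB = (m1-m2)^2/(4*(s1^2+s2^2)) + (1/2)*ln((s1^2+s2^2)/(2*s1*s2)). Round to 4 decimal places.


Bhattacharyya distance between two Gaussians:
DB = (m1-m2)^2/(4*(s1^2+s2^2)) + (1/2)*ln((s1^2+s2^2)/(2*s1*s2)).
(m1-m2)^2 = (-3)^2 = 9.
s1^2+s2^2 = 4 + 1 = 5.
term1 = 9/20 = 0.45.
term2 = 0.5*ln(5/4.0) = 0.111572.
DB = 0.45 + 0.111572 = 0.5616

0.5616


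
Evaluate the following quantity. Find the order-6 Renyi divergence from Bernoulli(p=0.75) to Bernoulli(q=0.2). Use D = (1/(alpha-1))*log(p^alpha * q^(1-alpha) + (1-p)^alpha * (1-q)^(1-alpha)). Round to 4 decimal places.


Renyi divergence of order alpha between Bernoulli distributions:
D = (1/(alpha-1))*log(p^alpha * q^(1-alpha) + (1-p)^alpha * (1-q)^(1-alpha)).
alpha = 6, p = 0.75, q = 0.2.
p^alpha * q^(1-alpha) = 0.75^6 * 0.2^-5 = 556.182861.
(1-p)^alpha * (1-q)^(1-alpha) = 0.25^6 * 0.8^-5 = 0.000745.
sum = 556.182861 + 0.000745 = 556.183606.
D = (1/5)*log(556.183606) = 1.2642

1.2642


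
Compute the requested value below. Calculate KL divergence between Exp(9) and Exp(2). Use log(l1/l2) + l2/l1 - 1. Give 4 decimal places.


KL divergence for exponential family:
KL = log(l1/l2) + l2/l1 - 1.
log(9/2) = 1.504077.
2/9 = 0.222222.
KL = 1.504077 + 0.222222 - 1 = 0.7263

0.7263


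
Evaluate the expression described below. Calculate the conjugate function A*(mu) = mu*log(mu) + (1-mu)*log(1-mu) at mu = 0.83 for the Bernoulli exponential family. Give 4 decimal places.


Legendre transform for Bernoulli:
A*(mu) = mu*log(mu) + (1-mu)*log(1-mu).
mu = 0.83, 1-mu = 0.17.
mu*log(mu) = 0.83*log(0.83) = -0.154654.
(1-mu)*log(1-mu) = 0.17*log(0.17) = -0.301233.
A* = -0.154654 + -0.301233 = -0.4559

-0.4559


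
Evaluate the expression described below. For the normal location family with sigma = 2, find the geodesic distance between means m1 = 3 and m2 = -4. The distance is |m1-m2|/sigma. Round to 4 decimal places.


On the fixed-variance normal subfamily, geodesic distance = |m1-m2|/sigma.
|3 - -4| = 7.
sigma = 2.
d = 7/2 = 3.5000

3.5000


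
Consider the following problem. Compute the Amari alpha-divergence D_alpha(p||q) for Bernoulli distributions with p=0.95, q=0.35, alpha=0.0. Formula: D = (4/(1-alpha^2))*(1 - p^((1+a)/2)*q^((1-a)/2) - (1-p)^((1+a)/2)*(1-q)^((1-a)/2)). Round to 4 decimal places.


Amari alpha-divergence:
D = (4/(1-alpha^2))*(1 - p^((1+a)/2)*q^((1-a)/2) - (1-p)^((1+a)/2)*(1-q)^((1-a)/2)).
alpha = 0.0, p = 0.95, q = 0.35.
e1 = (1+alpha)/2 = 0.5, e2 = (1-alpha)/2 = 0.5.
t1 = p^e1 * q^e2 = 0.95^0.5 * 0.35^0.5 = 0.576628.
t2 = (1-p)^e1 * (1-q)^e2 = 0.05^0.5 * 0.65^0.5 = 0.180278.
4/(1-alpha^2) = 4.0.
D = 4.0*(1 - 0.576628 - 0.180278) = 0.9724

0.9724


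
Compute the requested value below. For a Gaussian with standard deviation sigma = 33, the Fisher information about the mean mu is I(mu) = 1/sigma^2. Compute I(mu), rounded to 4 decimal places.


The Fisher information for the mean of a normal distribution is I(mu) = 1/sigma^2.
sigma = 33, so sigma^2 = 1089.
I(mu) = 1/1089 = 0.0009

0.0009


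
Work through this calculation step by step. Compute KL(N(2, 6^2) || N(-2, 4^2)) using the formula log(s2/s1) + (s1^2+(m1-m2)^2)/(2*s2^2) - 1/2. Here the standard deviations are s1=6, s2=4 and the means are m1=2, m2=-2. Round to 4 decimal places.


KL divergence between normal distributions:
KL = log(s2/s1) + (s1^2 + (m1-m2)^2)/(2*s2^2) - 1/2.
log(4/6) = -0.405465.
(6^2 + (2--2)^2)/(2*4^2) = (36 + 16)/32 = 1.625.
KL = -0.405465 + 1.625 - 0.5 = 0.7195

0.7195


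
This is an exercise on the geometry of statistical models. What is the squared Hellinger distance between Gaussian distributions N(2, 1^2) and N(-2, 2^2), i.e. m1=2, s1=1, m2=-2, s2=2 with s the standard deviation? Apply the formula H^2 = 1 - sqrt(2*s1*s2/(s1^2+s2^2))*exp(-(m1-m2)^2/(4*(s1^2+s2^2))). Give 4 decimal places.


Squared Hellinger distance for Gaussians:
H^2 = 1 - sqrt(2*s1*s2/(s1^2+s2^2)) * exp(-(m1-m2)^2/(4*(s1^2+s2^2))).
s1^2 = 1, s2^2 = 4, s1^2+s2^2 = 5.
sqrt(2*1*2/(5)) = 0.894427.
(m1-m2)^2 = (4)^2 = 16.
exp(-16/(4*5)) = exp(-0.8) = 0.449329.
H^2 = 1 - 0.894427*0.449329 = 0.5981

0.5981


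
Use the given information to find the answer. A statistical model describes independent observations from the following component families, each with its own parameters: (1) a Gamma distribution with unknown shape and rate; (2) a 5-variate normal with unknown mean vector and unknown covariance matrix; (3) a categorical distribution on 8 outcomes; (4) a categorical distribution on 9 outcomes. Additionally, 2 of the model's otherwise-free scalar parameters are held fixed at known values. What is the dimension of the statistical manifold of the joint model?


The dimension of a statistical manifold equals the number of free
(independent) real parameters of the model. For a product of independent
blocks the parameter counts add.
- Gamma (shape, rate): 2.
- 5-variate normal: 5 (mean) + 5*6/2 = 15 (symmetric covariance) = 20.
- categorical on 8 outcomes (probabilities sum to 1): 8-1 = 7.
- categorical on 9 outcomes (probabilities sum to 1): 9-1 = 8.
Total = 2 + 20 + 7 + 8 = 37.
2 parameter(s) fixed at known values: 37 - 2 = 35.
Dimension = 35

35


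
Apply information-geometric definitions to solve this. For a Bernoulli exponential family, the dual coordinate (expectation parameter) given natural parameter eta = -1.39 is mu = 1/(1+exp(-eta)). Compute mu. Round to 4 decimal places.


Dual coordinate (expectation parameter) for Bernoulli:
mu = 1/(1+exp(-eta)).
eta = -1.39.
exp(-eta) = exp(1.39) = 4.01485.
mu = 1/(1+4.01485) = 0.1994

0.1994


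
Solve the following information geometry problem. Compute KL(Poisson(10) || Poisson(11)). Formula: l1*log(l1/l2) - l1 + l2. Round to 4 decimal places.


KL divergence for Poisson:
KL = l1*log(l1/l2) - l1 + l2.
l1 = 10, l2 = 11.
log(10/11) = -0.09531.
l1*log(l1/l2) = 10 * -0.09531 = -0.953102.
KL = -0.953102 - 10 + 11 = 0.0469

0.0469


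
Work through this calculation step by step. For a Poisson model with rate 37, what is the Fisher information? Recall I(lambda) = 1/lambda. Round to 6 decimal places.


Fisher information for Poisson: I(lambda) = 1/lambda.
lambda = 37.
I(lambda) = 1/37 = 0.027027

0.027027


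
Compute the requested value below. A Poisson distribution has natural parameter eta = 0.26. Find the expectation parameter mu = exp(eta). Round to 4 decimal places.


Expectation parameter for Poisson exponential family:
mu = exp(eta).
eta = 0.26.
mu = exp(0.26) = 1.2969

1.2969


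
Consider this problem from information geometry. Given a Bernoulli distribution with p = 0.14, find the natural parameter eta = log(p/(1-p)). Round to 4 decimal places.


Natural parameter for Bernoulli: eta = log(p/(1-p)).
p = 0.14, 1-p = 0.86.
p/(1-p) = 0.162791.
eta = log(0.162791) = -1.8153

-1.8153


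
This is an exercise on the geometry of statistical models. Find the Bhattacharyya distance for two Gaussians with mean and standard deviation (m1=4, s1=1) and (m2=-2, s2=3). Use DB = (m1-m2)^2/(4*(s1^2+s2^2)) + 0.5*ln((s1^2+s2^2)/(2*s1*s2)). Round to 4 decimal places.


Bhattacharyya distance between two Gaussians:
DB = (m1-m2)^2/(4*(s1^2+s2^2)) + (1/2)*ln((s1^2+s2^2)/(2*s1*s2)).
(m1-m2)^2 = (6)^2 = 36.
s1^2+s2^2 = 1 + 9 = 10.
term1 = 36/40 = 0.9.
term2 = 0.5*ln(10/6.0) = 0.255413.
DB = 0.9 + 0.255413 = 1.1554

1.1554


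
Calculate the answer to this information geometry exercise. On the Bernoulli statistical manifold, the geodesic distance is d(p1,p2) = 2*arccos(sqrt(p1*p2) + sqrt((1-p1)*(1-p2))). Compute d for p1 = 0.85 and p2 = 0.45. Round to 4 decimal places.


Geodesic distance on Bernoulli manifold:
d(p1,p2) = 2*arccos(sqrt(p1*p2) + sqrt((1-p1)*(1-p2))).
sqrt(p1*p2) = sqrt(0.85*0.45) = 0.618466.
sqrt((1-p1)*(1-p2)) = sqrt(0.15*0.55) = 0.287228.
arg = 0.618466 + 0.287228 = 0.905694.
d = 2*arccos(0.905694) = 0.8756

0.8756


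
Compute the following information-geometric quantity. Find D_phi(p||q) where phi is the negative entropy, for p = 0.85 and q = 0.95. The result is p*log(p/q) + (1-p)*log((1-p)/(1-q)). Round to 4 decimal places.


Bregman divergence with negative entropy generator:
D = p*log(p/q) + (1-p)*log((1-p)/(1-q)).
p = 0.85, q = 0.95.
p*log(p/q) = 0.85*log(0.85/0.95) = -0.094542.
(1-p)*log((1-p)/(1-q)) = 0.15*log(0.15/0.05) = 0.164792.
D = -0.094542 + 0.164792 = 0.0703

0.0703


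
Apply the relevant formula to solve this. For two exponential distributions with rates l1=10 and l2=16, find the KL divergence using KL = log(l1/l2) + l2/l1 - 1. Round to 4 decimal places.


KL divergence for exponential family:
KL = log(l1/l2) + l2/l1 - 1.
log(10/16) = -0.470004.
16/10 = 1.6.
KL = -0.470004 + 1.6 - 1 = 0.1300

0.1300


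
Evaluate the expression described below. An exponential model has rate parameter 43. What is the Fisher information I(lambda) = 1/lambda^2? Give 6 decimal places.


Fisher information for exponential: I(lambda) = 1/lambda^2.
lambda = 43, lambda^2 = 1849.
I = 1/1849 = 0.000541

0.000541


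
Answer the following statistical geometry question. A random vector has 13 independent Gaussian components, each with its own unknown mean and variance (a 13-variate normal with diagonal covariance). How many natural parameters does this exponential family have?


Exponential family dimension calculation:
Each univariate normal has two natural parameters (mu/sigma^2 and -1/(2 sigma^2)).
With 13 independent components, dim = 2 * 13 = 26.

26


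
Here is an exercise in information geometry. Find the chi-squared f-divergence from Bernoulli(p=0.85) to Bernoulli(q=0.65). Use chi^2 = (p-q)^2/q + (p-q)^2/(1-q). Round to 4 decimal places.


Chi-squared divergence between Bernoulli distributions:
chi^2 = (p-q)^2/q + (p-q)^2/(1-q).
p = 0.85, q = 0.65, p-q = 0.2.
(p-q)^2 = 0.04.
term1 = 0.04/0.65 = 0.061538.
term2 = 0.04/0.35 = 0.114286.
chi^2 = 0.061538 + 0.114286 = 0.1758

0.1758


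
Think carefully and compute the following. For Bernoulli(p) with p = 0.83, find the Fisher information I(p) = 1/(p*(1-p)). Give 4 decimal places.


For Bernoulli(p), Fisher information is I(p) = 1/(p*(1-p)).
p = 0.83, 1-p = 0.17.
p*(1-p) = 0.1411.
I(p) = 1/0.1411 = 7.0872

7.0872


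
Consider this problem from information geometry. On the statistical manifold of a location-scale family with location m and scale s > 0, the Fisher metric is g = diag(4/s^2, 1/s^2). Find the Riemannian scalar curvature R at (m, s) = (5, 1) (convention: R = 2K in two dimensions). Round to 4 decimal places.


The metric has the form g = (A dm^2 + B ds^2)/s^2 with A = 4, B = 1.
Substitute u = sqrt(A/B)*m: g = B*(du^2 + ds^2)/s^2, i.e. B times the
Poincare upper half-plane metric, which has constant Gaussian curvature -1.
Scaling a 2D metric by a constant c divides the Gaussian curvature by c,
so K = -1/B = -1/(1) = -1.0000 everywhere (the point (m, s) = (5, 1) is irrelevant:
the curvature is constant).
Scalar curvature in dimension 2: R = 2K = -2/(1) = -2.0000.

-2.0000


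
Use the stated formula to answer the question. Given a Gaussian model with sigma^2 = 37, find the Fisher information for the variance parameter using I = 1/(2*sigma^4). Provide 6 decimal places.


Fisher information for variance: I(sigma^2) = 1/(2*sigma^4).
sigma^2 = 37, so sigma^4 = 1369.
I = 1/(2*1369) = 1/2738 = 0.000365

0.000365


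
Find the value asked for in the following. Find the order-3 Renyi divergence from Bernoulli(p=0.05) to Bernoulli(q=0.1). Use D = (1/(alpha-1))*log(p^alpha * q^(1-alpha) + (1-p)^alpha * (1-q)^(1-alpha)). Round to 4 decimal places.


Renyi divergence of order alpha between Bernoulli distributions:
D = (1/(alpha-1))*log(p^alpha * q^(1-alpha) + (1-p)^alpha * (1-q)^(1-alpha)).
alpha = 3, p = 0.05, q = 0.1.
p^alpha * q^(1-alpha) = 0.05^3 * 0.1^-2 = 0.0125.
(1-p)^alpha * (1-q)^(1-alpha) = 0.95^3 * 0.9^-2 = 1.058488.
sum = 0.0125 + 1.058488 = 1.070988.
D = (1/2)*log(1.070988) = 0.0343

0.0343


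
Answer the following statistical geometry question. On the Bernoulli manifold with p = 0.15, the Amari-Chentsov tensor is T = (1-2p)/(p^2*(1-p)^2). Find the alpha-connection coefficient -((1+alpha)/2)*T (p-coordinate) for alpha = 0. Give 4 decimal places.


Skewness (Amari-Chentsov) tensor: T = (1-2p)/(p^2*(1-p)^2).
p = 0.15, 1-2p = 0.7, p^2 = 0.0225, (1-p)^2 = 0.7225.
T = 0.7/(0.0225 * 0.7225) = 43.060361.
In the p-coordinate, Gamma^(alpha) = Gamma^(0) - (alpha/2)*T with Gamma^(0) = (1/2)*g'(p) = -T/2,
so Gamma^(alpha) = -((1+alpha)/2)*T.
alpha = 0, -(1+alpha)/2 = -0.5.
Gamma = -0.5 * 43.060361 = -21.5302

-21.5302
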